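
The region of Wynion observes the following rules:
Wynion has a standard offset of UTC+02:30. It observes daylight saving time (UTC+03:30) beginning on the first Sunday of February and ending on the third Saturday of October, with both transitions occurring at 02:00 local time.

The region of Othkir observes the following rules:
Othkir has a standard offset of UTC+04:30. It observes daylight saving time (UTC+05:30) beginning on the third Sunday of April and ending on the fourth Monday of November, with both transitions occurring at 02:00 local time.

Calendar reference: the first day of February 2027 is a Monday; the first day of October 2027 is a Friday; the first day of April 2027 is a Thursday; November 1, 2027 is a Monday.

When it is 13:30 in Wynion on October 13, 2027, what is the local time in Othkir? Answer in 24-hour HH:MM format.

1 February 2027 is a Monday, so the first Sunday is February 7.
1 October 2027 is a Friday, so the first Saturday is October 2 and the third is October 16.
October 13, 2027 falls between 7 February and 16 October, so daylight saving is in effect and Wynion is at UTC+03:30.
13:30 Wynion − 3h30m = 10:00 UTC.
1 April 2027 is a Thursday, so the first Sunday is April 4 and the third is April 18.
1 November 2027 is a Monday, so the first Monday is November 1 and the fourth is November 22.
At the standard offset (UTC+04:30), 10:00 UTC + 4h30m = 14:30 Othkir standard time.
The standard-time date in Othkir, October 13, 2027, lies within the daylight-saving period (18 April – 22 November), so Othkir is on daylight time, UTC+05:30.
10:00 UTC + 5h30m = 15:30 Othkir.

15:30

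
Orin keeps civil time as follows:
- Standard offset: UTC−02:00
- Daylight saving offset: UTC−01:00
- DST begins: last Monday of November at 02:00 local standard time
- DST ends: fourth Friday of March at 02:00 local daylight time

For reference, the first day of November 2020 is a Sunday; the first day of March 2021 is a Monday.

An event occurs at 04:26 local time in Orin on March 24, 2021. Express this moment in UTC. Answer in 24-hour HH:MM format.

1 November 2020 is a Sunday, so Mondays fall on 2, 9, 16, 23, 30; the last is November 30.
1 March 2021 is a Monday, so the first Friday is March 5 and the fourth is March 26.
March 24, 2021 lies within the daylight-saving period (30 November 2020 – 26 March 2021), so Orin is on daylight time, UTC−01:00.
04:26 local + 1h = 05:26 UTC.

05:26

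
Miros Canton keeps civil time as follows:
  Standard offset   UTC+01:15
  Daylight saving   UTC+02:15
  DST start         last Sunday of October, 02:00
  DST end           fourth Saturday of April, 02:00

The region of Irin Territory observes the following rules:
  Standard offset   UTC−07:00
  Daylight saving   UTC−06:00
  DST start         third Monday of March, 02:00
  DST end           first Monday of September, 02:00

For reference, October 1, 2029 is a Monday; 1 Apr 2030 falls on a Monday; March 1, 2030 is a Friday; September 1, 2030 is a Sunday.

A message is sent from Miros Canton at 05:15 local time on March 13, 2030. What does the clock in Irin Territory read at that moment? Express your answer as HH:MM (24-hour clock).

1 October 2029 is a Monday, so Sundays fall on 7, 14, 21, 28; the last is October 28.
1 April 2030 is a Monday, so the first Saturday is April 6 and the fourth is April 27.
March 13, 2030 lies within the daylight-saving period (28 October 2029 – 27 April 2030), so Miros Canton is on daylight time, UTC+02:15.
05:15 Miros Canton − 2h15m = 03:00 UTC.
1 March 2030 is a Friday, so the first Monday is March 4 and the third is March 18.
1 September 2030 is a Sunday, so the first Monday is September 2.
At the standard offset (UTC−07:00), 03:00 UTC − 7h = 20:00 Irin Territory standard time (rolling into the previous day, 12 March 2030).
Daylight saving runs 18 March – 2 September; the standard-time date in Irin Territory, March 12, 2030, is outside that window, so Irin Territory is on standard time at UTC−07:00.
03:00 UTC − 7h = 20:00 Irin Territory (rolling into the previous day, 12 March 2030).

20:00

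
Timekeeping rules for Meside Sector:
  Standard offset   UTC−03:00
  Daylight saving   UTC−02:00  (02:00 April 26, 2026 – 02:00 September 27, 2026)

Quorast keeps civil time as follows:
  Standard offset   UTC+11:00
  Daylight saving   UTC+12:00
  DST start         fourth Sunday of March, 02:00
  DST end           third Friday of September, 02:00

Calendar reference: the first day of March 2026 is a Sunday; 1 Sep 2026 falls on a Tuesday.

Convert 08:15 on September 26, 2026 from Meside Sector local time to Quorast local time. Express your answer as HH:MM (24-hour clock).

21:15

September 26, 2026 lies within the daylight-saving period (26 April – 27 September), so Meside Sector is on daylight time, UTC−02:00.
08:15 Meside Sector + 2h = 10:15 UTC.
1 March 2026 is a Sunday, so the first Sunday is March 1 and the fourth is March 22.
1 September 2026 is a Tuesday, so the first Friday is September 4 and the third is September 18.
At the standard offset (UTC+11:00), 10:15 UTC + 11h = 21:15 Quorast standard time.
The standard-time date in Quorast, September 26, 2026, does not fall between 22 March and 18 September, so daylight saving is not in effect and Quorast is at UTC+11:00.
10:15 UTC + 11h = 21:15 Quorast.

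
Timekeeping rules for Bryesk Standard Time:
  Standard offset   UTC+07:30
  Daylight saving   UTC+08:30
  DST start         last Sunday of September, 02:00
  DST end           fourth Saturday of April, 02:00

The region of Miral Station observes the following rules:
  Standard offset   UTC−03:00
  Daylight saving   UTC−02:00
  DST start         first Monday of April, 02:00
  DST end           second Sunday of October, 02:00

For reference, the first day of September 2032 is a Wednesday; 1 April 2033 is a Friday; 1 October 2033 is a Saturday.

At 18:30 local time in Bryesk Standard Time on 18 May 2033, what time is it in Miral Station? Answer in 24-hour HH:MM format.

1 September 2032 is a Wednesday, so Sundays fall on 5, 12, 19, 26; the last is September 26.
1 April 2033 is a Friday, so the first Saturday is April 2 and the fourth is April 23.
18 May 2033 is outside the daylight-saving period (26 September 2032 – 23 April 2033), so Bryesk Standard Time is on standard time, UTC+07:30.
18:30 Bryesk Standard Time − 7h30m = 11:00 UTC.
1 April 2033 is a Friday, so the first Monday is April 4.
1 October 2033 is a Saturday, so the first Sunday is October 2 and the second is October 9.
At the standard offset (UTC−03:00), 11:00 UTC − 3h = 08:00 Miral Station standard time.
Daylight saving runs 4 April – 9 October; the standard-time date in Miral Station, 18 May 2033, is inside that window, so Miral Station is at UTC−02:00.
11:00 UTC − 2h = 09:00 Miral Station.

09:00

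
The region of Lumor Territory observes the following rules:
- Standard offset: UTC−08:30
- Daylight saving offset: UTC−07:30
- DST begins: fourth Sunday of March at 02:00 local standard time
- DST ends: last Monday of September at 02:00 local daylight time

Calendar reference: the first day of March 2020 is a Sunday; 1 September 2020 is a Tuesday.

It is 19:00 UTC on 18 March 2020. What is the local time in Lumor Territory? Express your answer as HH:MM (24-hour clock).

10:30

1 March 2020 is a Sunday, so the first Sunday is March 1 and the fourth is March 22.
1 September 2020 is a Tuesday, so Mondays fall on 7, 14, 21, 28; the last is September 28.
At the standard offset (UTC−08:30), 19:00 UTC − 8h30m = 10:30 Lumor Territory standard time.
Daylight saving runs 22 March – 28 September; the standard-time date in Lumor Territory, 18 March 2020, is outside that window, so Lumor Territory is on standard time at UTC−08:30.
19:00 UTC − 8h30m = 10:30 local.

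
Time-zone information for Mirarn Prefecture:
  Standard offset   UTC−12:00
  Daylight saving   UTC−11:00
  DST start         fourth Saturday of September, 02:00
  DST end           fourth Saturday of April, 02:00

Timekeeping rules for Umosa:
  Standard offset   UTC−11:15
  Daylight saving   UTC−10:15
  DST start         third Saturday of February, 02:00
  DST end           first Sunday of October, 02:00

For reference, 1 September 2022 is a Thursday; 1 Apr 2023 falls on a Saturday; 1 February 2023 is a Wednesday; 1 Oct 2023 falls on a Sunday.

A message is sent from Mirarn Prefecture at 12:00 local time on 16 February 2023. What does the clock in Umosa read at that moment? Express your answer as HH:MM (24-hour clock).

11:45

1 September 2022 is a Thursday, so the first Saturday is September 3 and the fourth is September 24.
1 April 2023 is a Saturday, so the first Saturday is April 1 and the fourth is April 22.
Daylight saving runs 24 September 2022 – 22 April 2023; 16 February 2023 is inside that window, so Mirarn Prefecture is at UTC−11:00.
12:00 Mirarn Prefecture + 11h = 23:00 UTC.
1 February 2023 is a Wednesday, so the first Saturday is February 4 and the third is February 18.
1 October 2023 is a Sunday, so the first Sunday is October 1.
At the standard offset (UTC−11:15), 23:00 UTC − 11h15m = 11:45 Umosa standard time.
The standard-time date in Umosa, 16 February 2023, is outside the daylight-saving period (18 February – 1 October), so Umosa is on standard time, UTC−11:15.
23:00 UTC − 11h15m = 11:45 Umosa.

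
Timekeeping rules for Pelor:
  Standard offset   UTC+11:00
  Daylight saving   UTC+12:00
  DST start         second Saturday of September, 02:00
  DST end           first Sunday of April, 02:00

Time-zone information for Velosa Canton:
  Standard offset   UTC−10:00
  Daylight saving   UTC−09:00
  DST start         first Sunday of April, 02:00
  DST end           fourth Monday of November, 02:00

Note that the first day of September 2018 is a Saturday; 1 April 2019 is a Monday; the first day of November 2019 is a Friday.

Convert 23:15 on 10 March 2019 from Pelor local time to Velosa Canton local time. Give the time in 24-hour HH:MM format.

01:15

1 September 2018 is a Saturday, so the first Saturday is September 1 and the second is September 8.
1 April 2019 is a Monday, so the first Sunday is April 7.
Daylight saving runs 8 September 2018 – 7 April 2019; 10 March 2019 is inside that window, so Pelor is at UTC+12:00.
23:15 Pelor − 12h = 11:15 UTC.
1 April 2019 is a Monday, so the first Sunday is April 7.
1 November 2019 is a Friday, so the first Monday is November 4 and the fourth is November 25.
At the standard offset (UTC−10:00), 11:15 UTC − 10h = 01:15 Velosa Canton standard time.
Daylight saving runs 7 April – 25 November; the standard-time date in Velosa Canton, 10 March 2019, is outside that window, so Velosa Canton is on standard time at UTC−10:00.
11:15 UTC − 10h = 01:15 Velosa Canton.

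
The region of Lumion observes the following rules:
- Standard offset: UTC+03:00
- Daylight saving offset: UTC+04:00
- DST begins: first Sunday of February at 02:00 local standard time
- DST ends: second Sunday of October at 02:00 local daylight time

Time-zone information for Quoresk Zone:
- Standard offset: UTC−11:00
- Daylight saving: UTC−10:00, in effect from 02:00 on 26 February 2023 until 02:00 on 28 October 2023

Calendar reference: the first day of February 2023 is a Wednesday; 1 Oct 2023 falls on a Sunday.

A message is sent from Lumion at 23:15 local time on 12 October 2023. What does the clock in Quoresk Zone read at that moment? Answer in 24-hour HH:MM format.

1 February 2023 is a Wednesday, so the first Sunday is February 5.
1 October 2023 is a Sunday, so the first Sunday is October 1 and the second is October 8.
Daylight saving runs 5 February – 8 October; 12 October 2023 is outside that window, so Lumion is on standard time at UTC+03:00.
23:15 Lumion − 3h = 20:15 UTC.
At the standard offset (UTC−11:00), 20:15 UTC − 11h = 09:15 Quoresk Zone standard time.
Daylight saving runs 26 February – 28 October; the standard-time date in Quoresk Zone, 12 October 2023, is inside that window, so Quoresk Zone is at UTC−10:00.
20:15 UTC − 10h = 10:15 Quoresk Zone.

10:15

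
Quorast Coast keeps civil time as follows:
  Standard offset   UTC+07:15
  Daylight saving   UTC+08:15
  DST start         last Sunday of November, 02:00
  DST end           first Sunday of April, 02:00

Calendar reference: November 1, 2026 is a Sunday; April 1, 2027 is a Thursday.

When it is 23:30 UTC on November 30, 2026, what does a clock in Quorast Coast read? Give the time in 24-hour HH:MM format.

1 November 2026 is a Sunday, so Sundays fall on 1, 8, 15, 22, 29; the last is November 29.
1 April 2027 is a Thursday, so the first Sunday is April 4.
At the standard offset (UTC+07:15), 23:30 UTC + 7h15m = 06:45 Quorast Coast standard time (rolling into the next day, 1 December 2026).
The standard-time date in Quorast Coast, December 1, 2026, lies within the daylight-saving period (29 November 2026 – 4 April 2027), so Quorast Coast is on daylight time, UTC+08:15.
23:30 UTC + 8h15m = 07:45 local (rolling into the next day, 1 December 2026).

07:45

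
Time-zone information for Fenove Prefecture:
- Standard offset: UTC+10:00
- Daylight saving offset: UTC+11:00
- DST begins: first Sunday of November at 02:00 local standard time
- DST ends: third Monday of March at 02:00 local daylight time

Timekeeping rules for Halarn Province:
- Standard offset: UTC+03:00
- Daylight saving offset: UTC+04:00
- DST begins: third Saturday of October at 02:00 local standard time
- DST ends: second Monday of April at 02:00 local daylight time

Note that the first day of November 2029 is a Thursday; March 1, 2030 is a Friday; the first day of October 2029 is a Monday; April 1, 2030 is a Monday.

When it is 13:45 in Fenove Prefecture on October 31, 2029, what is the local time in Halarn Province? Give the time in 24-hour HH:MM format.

07:45

1 November 2029 is a Thursday, so the first Sunday is November 4.
1 March 2030 is a Friday, so the first Monday is March 4 and the third is March 18.
October 31, 2029 is outside the daylight-saving period (4 November 2029 – 18 March 2030), so Fenove Prefecture is on standard time, UTC+10:00.
13:45 Fenove Prefecture − 10h = 03:45 UTC.
1 October 2029 is a Monday, so the first Saturday is October 6 and the third is October 20.
1 April 2030 is a Monday, so the first Monday is April 1 and the second is April 8.
At the standard offset (UTC+03:00), 03:45 UTC + 3h = 06:45 Halarn Province standard time.
Daylight saving runs 20 October 2029 – 8 April 2030; the standard-time date in Halarn Province, October 31, 2029, is inside that window, so Halarn Province is at UTC+04:00.
03:45 UTC + 4h = 07:45 Halarn Province.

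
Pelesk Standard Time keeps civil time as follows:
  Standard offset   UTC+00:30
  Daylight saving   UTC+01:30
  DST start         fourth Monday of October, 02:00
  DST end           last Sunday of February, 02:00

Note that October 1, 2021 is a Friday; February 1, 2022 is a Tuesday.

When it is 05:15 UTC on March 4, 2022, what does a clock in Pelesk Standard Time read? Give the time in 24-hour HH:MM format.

1 October 2021 is a Friday, so the first Monday is October 4 and the fourth is October 25.
1 February 2022 is a Tuesday, so Sundays fall on 6, 13, 20, 27; the last is February 27.
At the standard offset (UTC+00:30), 05:15 UTC + 0h30m = 05:45 Pelesk Standard Time standard time.
The standard-time date in Pelesk Standard Time, March 4, 2022, is outside the daylight-saving period (25 October 2021 – 27 February 2022), so Pelesk Standard Time is on standard time, UTC+00:30.
05:15 UTC + 0h30m = 05:45 local.

05:45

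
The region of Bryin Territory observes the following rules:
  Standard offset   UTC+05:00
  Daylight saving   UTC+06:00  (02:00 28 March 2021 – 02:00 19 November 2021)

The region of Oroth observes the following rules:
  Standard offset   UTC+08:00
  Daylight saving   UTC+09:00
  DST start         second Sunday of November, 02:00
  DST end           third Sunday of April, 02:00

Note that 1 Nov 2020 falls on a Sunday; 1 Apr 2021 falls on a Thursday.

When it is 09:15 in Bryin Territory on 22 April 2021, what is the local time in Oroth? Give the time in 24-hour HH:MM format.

11:15

22 April 2021 lies within the daylight-saving period (28 March – 19 November), so Bryin Territory is on daylight time, UTC+06:00.
09:15 Bryin Territory − 6h = 03:15 UTC.
1 November 2020 is a Sunday, so the first Sunday is November 1 and the second is November 8.
1 April 2021 is a Thursday, so the first Sunday is April 4 and the third is April 18.
At the standard offset (UTC+08:00), 03:15 UTC + 8h = 11:15 Oroth standard time.
Daylight saving runs 8 November 2020 – 18 April 2021; the standard-time date in Oroth, 22 April 2021, is outside that window, so Oroth is on standard time at UTC+08:00.
03:15 UTC + 8h = 11:15 Oroth.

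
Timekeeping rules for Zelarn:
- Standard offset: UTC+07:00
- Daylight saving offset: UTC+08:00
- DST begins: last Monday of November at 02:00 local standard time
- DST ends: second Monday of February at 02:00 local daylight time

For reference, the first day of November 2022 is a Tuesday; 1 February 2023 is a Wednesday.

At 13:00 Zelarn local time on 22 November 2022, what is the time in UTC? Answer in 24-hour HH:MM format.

06:00

1 November 2022 is a Tuesday, so Mondays fall on 7, 14, 21, 28; the last is November 28.
1 February 2023 is a Wednesday, so the first Monday is February 6 and the second is February 13.
22 November 2022 is outside the daylight-saving period (28 November 2022 – 13 February 2023), so Zelarn is on standard time, UTC+07:00.
13:00 local − 7h = 06:00 UTC.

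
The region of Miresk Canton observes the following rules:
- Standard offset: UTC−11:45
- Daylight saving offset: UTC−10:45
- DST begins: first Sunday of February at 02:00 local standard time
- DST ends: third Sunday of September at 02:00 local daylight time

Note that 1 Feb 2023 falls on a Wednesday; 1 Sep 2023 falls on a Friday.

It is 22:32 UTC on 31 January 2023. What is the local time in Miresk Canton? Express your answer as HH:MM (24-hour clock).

10:47

1 February 2023 is a Wednesday, so the first Sunday is February 5.
1 September 2023 is a Friday, so the first Sunday is September 3 and the third is September 17.
At the standard offset (UTC−11:45), 22:32 UTC − 11h45m = 10:47 Miresk Canton standard time.
The standard-time date in Miresk Canton, 31 January 2023, is outside the daylight-saving period (5 February – 17 September), so Miresk Canton is on standard time, UTC−11:45.
22:32 UTC − 11h45m = 10:47 local.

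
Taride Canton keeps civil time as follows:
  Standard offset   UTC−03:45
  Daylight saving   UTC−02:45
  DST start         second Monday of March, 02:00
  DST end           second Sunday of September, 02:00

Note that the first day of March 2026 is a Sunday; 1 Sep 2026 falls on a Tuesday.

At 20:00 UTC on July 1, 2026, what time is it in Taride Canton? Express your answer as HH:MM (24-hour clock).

17:15

1 March 2026 is a Sunday, so the first Monday is March 2 and the second is March 9.
1 September 2026 is a Tuesday, so the first Sunday is September 6 and the second is September 13.
At the standard offset (UTC−03:45), 20:00 UTC − 3h45m = 16:15 Taride Canton standard time.
Daylight saving runs 9 March – 13 September; the standard-time date in Taride Canton, July 1, 2026, is inside that window, so Taride Canton is at UTC−02:45.
20:00 UTC − 2h45m = 17:15 local.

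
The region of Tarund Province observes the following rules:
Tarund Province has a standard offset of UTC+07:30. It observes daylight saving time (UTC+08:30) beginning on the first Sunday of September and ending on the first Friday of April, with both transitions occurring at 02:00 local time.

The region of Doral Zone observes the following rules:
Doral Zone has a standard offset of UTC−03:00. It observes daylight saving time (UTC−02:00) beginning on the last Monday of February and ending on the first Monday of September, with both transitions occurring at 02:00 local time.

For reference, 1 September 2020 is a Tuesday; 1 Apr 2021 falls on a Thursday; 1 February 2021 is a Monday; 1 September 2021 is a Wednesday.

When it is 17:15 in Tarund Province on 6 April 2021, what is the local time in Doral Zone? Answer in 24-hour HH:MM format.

07:45

1 September 2020 is a Tuesday, so the first Sunday is September 6.
1 April 2021 is a Thursday, so the first Friday is April 2.
6 April 2021 is outside the daylight-saving period (6 September 2020 – 2 April 2021), so Tarund Province is on standard time, UTC+07:30.
17:15 Tarund Province − 7h30m = 09:45 UTC.
1 February 2021 is a Monday, so Mondays fall on 1, 8, 15, 22; the last is February 22.
1 September 2021 is a Wednesday, so the first Monday is September 6.
At the standard offset (UTC−03:00), 09:45 UTC − 3h = 06:45 Doral Zone standard time.
The standard-time date in Doral Zone, 6 April 2021, falls between 22 February and 6 September, so daylight saving is in effect and Doral Zone is at UTC−02:00.
09:45 UTC − 2h = 07:45 Doral Zone.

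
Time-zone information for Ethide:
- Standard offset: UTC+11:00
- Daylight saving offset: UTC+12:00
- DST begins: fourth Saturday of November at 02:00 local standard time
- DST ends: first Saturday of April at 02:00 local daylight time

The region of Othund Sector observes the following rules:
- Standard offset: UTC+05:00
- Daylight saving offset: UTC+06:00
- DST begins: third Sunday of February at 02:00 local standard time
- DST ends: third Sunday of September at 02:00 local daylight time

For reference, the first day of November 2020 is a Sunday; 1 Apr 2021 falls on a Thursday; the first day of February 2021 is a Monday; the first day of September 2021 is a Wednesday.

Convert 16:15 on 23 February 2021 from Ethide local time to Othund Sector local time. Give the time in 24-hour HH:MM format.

1 November 2020 is a Sunday, so the first Saturday is November 7 and the fourth is November 28.
1 April 2021 is a Thursday, so the first Saturday is April 3.
23 February 2021 lies within the daylight-saving period (28 November 2020 – 3 April 2021), so Ethide is on daylight time, UTC+12:00.
16:15 Ethide − 12h = 04:15 UTC.
1 February 2021 is a Monday, so the first Sunday is February 7 and the third is February 21.
1 September 2021 is a Wednesday, so the first Sunday is September 5 and the third is September 19.
At the standard offset (UTC+05:00), 04:15 UTC + 5h = 09:15 Othund Sector standard time.
The standard-time date in Othund Sector, 23 February 2021, falls between 21 February and 19 September, so daylight saving is in effect and Othund Sector is at UTC+06:00.
04:15 UTC + 6h = 10:15 Othund Sector.

10:15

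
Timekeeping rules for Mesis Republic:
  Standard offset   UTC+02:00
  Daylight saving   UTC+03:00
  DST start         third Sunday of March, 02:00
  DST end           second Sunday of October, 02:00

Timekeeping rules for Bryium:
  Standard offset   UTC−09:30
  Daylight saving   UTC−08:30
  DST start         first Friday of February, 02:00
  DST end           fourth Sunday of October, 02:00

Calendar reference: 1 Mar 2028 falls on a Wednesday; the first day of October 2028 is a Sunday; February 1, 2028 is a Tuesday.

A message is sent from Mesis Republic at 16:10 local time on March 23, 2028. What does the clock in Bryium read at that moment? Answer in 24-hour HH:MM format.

1 March 2028 is a Wednesday, so the first Sunday is March 5 and the third is March 19.
1 October 2028 is a Sunday, so the first Sunday is October 1 and the second is October 8.
March 23, 2028 falls between 19 March and 8 October, so daylight saving is in effect and Mesis Republic is at UTC+03:00.
16:10 Mesis Republic − 3h = 13:10 UTC.
1 February 2028 is a Tuesday, so the first Friday is February 4.
1 October 2028 is a Sunday, so the first Sunday is October 1 and the fourth is October 22.
At the standard offset (UTC−09:30), 13:10 UTC − 9h30m = 03:40 Bryium standard time.
The standard-time date in Bryium, March 23, 2028, falls between 4 February and 22 October, so daylight saving is in effect and Bryium is at UTC−08:30.
13:10 UTC − 8h30m = 04:40 Bryium.

04:40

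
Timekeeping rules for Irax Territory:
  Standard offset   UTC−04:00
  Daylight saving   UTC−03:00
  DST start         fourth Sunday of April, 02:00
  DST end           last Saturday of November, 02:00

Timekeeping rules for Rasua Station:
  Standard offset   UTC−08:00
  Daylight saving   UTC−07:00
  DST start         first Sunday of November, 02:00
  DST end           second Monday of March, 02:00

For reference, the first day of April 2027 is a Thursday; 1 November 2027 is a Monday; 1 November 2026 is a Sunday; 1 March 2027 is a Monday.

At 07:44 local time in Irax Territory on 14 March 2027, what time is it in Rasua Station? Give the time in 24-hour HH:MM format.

1 April 2027 is a Thursday, so the first Sunday is April 4 and the fourth is April 25.
1 November 2027 is a Monday, so Saturdays fall on 6, 13, 20, 27; the last is November 27.
14 March 2027 does not fall between 25 April and 27 November, so daylight saving is not in effect and Irax Territory is at UTC−04:00.
07:44 Irax Territory + 4h = 11:44 UTC.
1 November 2026 is a Sunday, so the first Sunday is November 1.
1 March 2027 is a Monday, so the first Monday is March 1 and the second is March 8.
At the standard offset (UTC−08:00), 11:44 UTC − 8h = 03:44 Rasua Station standard time.
The standard-time date in Rasua Station, 14 March 2027, is outside the daylight-saving period (1 November 2026 – 8 March 2027), so Rasua Station is on standard time, UTC−08:00.
11:44 UTC − 8h = 03:44 Rasua Station.

03:44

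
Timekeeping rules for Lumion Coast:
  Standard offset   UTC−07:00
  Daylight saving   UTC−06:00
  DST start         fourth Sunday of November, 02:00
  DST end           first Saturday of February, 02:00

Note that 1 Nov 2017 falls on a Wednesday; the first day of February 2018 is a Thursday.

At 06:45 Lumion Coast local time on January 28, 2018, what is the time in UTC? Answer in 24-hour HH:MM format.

1 November 2017 is a Wednesday, so the first Sunday is November 5 and the fourth is November 26.
1 February 2018 is a Thursday, so the first Saturday is February 3.
January 28, 2018 falls between 26 November 2017 and 3 February 2018, so daylight saving is in effect and Lumion Coast is at UTC−06:00.
06:45 local + 6h = 12:45 UTC.

12:45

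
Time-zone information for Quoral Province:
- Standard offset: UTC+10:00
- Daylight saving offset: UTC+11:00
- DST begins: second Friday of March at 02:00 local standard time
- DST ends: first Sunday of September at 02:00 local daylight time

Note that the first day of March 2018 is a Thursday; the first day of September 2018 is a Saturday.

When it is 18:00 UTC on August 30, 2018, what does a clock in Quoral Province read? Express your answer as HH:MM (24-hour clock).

1 March 2018 is a Thursday, so the first Friday is March 2 and the second is March 9.
1 September 2018 is a Saturday, so the first Sunday is September 2.
At the standard offset (UTC+10:00), 18:00 UTC + 10h = 04:00 Quoral Province standard time (rolling into the next day, 31 August 2018).
The standard-time date in Quoral Province, August 31, 2018, falls between 9 March and 2 September, so daylight saving is in effect and Quoral Province is at UTC+11:00.
18:00 UTC + 11h = 05:00 local (rolling into the next day, 31 August 2018).

05:00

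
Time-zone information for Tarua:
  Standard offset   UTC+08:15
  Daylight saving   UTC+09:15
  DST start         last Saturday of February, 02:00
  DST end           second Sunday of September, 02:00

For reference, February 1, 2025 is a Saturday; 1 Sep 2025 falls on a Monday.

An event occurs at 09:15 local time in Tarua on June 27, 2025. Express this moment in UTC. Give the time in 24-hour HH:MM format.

1 February 2025 is a Saturday, so Saturdays fall on 1, 8, 15, 22; the last is February 22.
1 September 2025 is a Monday, so the first Sunday is September 7 and the second is September 14.
June 27, 2025 falls between 22 February and 14 September, so daylight saving is in effect and Tarua is at UTC+09:15.
09:15 local − 9h15m = 00:00 UTC.

00:00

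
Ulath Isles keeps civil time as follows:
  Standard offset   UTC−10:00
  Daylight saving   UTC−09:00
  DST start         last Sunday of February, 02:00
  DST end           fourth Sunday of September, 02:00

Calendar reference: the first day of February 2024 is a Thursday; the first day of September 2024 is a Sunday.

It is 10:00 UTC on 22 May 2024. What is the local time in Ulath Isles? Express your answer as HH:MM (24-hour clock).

01:00

1 February 2024 is a Thursday, so Sundays fall on 4, 11, 18, 25; the last is February 25.
1 September 2024 is a Sunday, so the first Sunday is September 1 and the fourth is September 22.
At the standard offset (UTC−10:00), 10:00 UTC − 10h = 00:00 Ulath Isles standard time.
The standard-time date in Ulath Isles, 22 May 2024, falls between 25 February and 22 September, so daylight saving is in effect and Ulath Isles is at UTC−09:00.
10:00 UTC − 9h = 01:00 local.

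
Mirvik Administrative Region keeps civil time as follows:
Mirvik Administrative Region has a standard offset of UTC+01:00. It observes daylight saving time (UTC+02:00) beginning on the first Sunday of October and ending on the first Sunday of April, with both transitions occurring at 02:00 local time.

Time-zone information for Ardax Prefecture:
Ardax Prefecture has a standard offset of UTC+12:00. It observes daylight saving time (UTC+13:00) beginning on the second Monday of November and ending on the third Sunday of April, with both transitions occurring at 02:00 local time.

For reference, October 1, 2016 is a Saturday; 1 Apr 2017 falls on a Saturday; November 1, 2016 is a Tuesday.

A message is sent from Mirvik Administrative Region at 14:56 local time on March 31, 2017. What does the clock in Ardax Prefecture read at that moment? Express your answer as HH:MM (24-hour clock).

01:56

1 October 2016 is a Saturday, so the first Sunday is October 2.
1 April 2017 is a Saturday, so the first Sunday is April 2.
March 31, 2017 lies within the daylight-saving period (2 October 2016 – 2 April 2017), so Mirvik Administrative Region is on daylight time, UTC+02:00.
14:56 Mirvik Administrative Region − 2h = 12:56 UTC.
1 November 2016 is a Tuesday, so the first Monday is November 7 and the second is November 14.
1 April 2017 is a Saturday, so the first Sunday is April 2 and the third is April 16.
At the standard offset (UTC+12:00), 12:56 UTC + 12h = 00:56 Ardax Prefecture standard time (rolling into the next day, 1 April 2017).
Daylight saving runs 14 November 2016 – 16 April 2017; the standard-time date in Ardax Prefecture, April 1, 2017, is inside that window, so Ardax Prefecture is at UTC+13:00.
12:56 UTC + 13h = 01:56 Ardax Prefecture (rolling into the next day, 1 April 2017).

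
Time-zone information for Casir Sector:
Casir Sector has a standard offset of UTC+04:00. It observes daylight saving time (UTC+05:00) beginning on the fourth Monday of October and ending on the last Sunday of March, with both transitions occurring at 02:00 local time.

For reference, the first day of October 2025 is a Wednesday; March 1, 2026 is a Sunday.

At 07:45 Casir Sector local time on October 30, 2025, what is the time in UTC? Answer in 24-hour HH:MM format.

02:45

1 October 2025 is a Wednesday, so the first Monday is October 6 and the fourth is October 27.
1 March 2026 is a Sunday, so Sundays fall on 1, 8, 15, 22, 29; the last is March 29.
October 30, 2025 falls between 27 October 2025 and 29 March 2026, so daylight saving is in effect and Casir Sector is at UTC+05:00.
07:45 local − 5h = 02:45 UTC.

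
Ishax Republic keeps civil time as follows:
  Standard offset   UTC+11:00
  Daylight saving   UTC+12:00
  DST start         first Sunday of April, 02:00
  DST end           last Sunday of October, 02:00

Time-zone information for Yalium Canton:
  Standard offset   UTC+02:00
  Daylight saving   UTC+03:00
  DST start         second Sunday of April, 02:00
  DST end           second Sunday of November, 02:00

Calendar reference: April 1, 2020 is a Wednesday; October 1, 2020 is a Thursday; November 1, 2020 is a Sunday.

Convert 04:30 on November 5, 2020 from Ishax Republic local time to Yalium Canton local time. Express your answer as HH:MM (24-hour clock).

20:30

1 April 2020 is a Wednesday, so the first Sunday is April 5.
1 October 2020 is a Thursday, so Sundays fall on 4, 11, 18, 25; the last is October 25.
Daylight saving runs 5 April – 25 October; November 5, 2020 is outside that window, so Ishax Republic is on standard time at UTC+11:00.
04:30 Ishax Republic − 11h = 17:30 UTC (rolling into the previous day, 4 November 2020).
1 April 2020 is a Wednesday, so the first Sunday is April 5 and the second is April 12.
1 November 2020 is a Sunday, so the first Sunday is November 1 and the second is November 8.
At the standard offset (UTC+02:00), 17:30 UTC + 2h = 19:30 Yalium Canton standard time.
Daylight saving runs 12 April – 8 November; the standard-time date in Yalium Canton, November 4, 2020, is inside that window, so Yalium Canton is at UTC+03:00.
17:30 UTC + 3h = 20:30 Yalium Canton.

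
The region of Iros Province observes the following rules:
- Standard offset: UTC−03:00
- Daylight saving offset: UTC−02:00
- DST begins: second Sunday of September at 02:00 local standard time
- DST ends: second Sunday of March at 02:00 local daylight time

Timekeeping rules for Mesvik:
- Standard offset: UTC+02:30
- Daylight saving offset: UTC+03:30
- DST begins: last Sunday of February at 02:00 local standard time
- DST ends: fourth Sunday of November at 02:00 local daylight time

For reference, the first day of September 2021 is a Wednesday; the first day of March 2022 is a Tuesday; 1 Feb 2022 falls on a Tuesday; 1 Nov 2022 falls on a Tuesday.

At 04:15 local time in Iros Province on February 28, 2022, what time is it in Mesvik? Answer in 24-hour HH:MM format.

1 September 2021 is a Wednesday, so the first Sunday is September 5 and the second is September 12.
1 March 2022 is a Tuesday, so the first Sunday is March 6 and the second is March 13.
Daylight saving runs 12 September 2021 – 13 March 2022; February 28, 2022 is inside that window, so Iros Province is at UTC−02:00.
04:15 Iros Province + 2h = 06:15 UTC.
1 February 2022 is a Tuesday, so Sundays fall on 6, 13, 20, 27; the last is February 27.
1 November 2022 is a Tuesday, so the first Sunday is November 6 and the fourth is November 27.
At the standard offset (UTC+02:30), 06:15 UTC + 2h30m = 08:45 Mesvik standard time.
The standard-time date in Mesvik, February 28, 2022, lies within the daylight-saving period (27 February – 27 November), so Mesvik is on daylight time, UTC+03:30.
06:15 UTC + 3h30m = 09:45 Mesvik.

09:45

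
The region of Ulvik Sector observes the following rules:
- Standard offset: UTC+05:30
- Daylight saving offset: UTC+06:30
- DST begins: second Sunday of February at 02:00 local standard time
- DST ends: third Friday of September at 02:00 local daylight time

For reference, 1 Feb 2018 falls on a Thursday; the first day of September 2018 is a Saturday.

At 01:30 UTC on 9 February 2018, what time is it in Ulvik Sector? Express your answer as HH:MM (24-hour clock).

07:00

1 February 2018 is a Thursday, so the first Sunday is February 4 and the second is February 11.
1 September 2018 is a Saturday, so the first Friday is September 7 and the third is September 21.
At the standard offset (UTC+05:30), 01:30 UTC + 5h30m = 07:00 Ulvik Sector standard time.
The standard-time date in Ulvik Sector, 9 February 2018, is outside the daylight-saving period (11 February – 21 September), so Ulvik Sector is on standard time, UTC+05:30.
01:30 UTC + 5h30m = 07:00 local.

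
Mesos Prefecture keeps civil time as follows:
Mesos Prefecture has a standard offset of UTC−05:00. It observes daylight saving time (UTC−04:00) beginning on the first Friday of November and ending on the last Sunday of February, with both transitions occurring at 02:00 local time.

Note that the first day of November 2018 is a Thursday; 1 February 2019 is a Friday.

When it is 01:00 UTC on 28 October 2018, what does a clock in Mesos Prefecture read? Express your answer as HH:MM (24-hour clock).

1 November 2018 is a Thursday, so the first Friday is November 2.
1 February 2019 is a Friday, so Sundays fall on 3, 10, 17, 24; the last is February 24.
At the standard offset (UTC−05:00), 01:00 UTC − 5h = 20:00 Mesos Prefecture standard time (rolling into the previous day, 27 October 2018).
Daylight saving runs 2 November 2018 – 24 February 2019; the standard-time date in Mesos Prefecture, 27 October 2018, is outside that window, so Mesos Prefecture is on standard time at UTC−05:00.
01:00 UTC − 5h = 20:00 local (rolling into the previous day, 27 October 2018).

20:00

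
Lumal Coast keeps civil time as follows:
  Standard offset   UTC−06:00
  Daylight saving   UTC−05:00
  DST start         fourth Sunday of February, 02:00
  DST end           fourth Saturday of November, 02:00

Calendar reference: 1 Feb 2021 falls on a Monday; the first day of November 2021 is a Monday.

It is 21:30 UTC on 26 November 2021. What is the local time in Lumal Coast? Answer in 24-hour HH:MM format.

16:30

1 February 2021 is a Monday, so the first Sunday is February 7 and the fourth is February 28.
1 November 2021 is a Monday, so the first Saturday is November 6 and the fourth is November 27.
At the standard offset (UTC−06:00), 21:30 UTC − 6h = 15:30 Lumal Coast standard time.
Daylight saving runs 28 February – 27 November; the standard-time date in Lumal Coast, 26 November 2021, is inside that window, so Lumal Coast is at UTC−05:00.
21:30 UTC − 5h = 16:30 local.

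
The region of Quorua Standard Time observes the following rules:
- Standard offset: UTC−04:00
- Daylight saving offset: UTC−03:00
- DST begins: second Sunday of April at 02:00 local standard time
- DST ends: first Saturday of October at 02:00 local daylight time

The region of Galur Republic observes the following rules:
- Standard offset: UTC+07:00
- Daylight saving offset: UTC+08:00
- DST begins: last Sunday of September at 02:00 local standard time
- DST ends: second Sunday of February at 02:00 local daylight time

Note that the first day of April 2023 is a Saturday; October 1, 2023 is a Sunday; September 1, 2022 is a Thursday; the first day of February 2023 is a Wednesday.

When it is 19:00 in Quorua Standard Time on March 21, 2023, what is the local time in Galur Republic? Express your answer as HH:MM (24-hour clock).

06:00

1 April 2023 is a Saturday, so the first Sunday is April 2 and the second is April 9.
1 October 2023 is a Sunday, so the first Saturday is October 7.
March 21, 2023 does not fall between 9 April and 7 October, so daylight saving is not in effect and Quorua Standard Time is at UTC−04:00.
19:00 Quorua Standard Time + 4h = 23:00 UTC.
1 September 2022 is a Thursday, so Sundays fall on 4, 11, 18, 25; the last is September 25.
1 February 2023 is a Wednesday, so the first Sunday is February 5 and the second is February 12.
At the standard offset (UTC+07:00), 23:00 UTC + 7h = 06:00 Galur Republic standard time (rolling into the next day, 22 March 2023).
The standard-time date in Galur Republic, March 22, 2023, does not fall between 25 September 2022 and 12 February 2023, so daylight saving is not in effect and Galur Republic is at UTC+07:00.
23:00 UTC + 7h = 06:00 Galur Republic (rolling into the next day, 22 March 2023).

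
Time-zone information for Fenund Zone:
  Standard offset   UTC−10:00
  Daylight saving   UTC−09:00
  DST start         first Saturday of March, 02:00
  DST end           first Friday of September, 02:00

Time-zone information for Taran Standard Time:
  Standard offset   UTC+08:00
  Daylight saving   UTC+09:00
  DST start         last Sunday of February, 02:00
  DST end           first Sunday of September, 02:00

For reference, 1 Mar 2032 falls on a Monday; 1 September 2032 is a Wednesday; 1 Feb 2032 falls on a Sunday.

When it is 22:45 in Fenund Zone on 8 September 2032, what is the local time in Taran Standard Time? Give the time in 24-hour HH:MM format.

1 March 2032 is a Monday, so the first Saturday is March 6.
1 September 2032 is a Wednesday, so the first Friday is September 3.
8 September 2032 does not fall between 6 March and 3 September, so daylight saving is not in effect and Fenund Zone is at UTC−10:00.
22:45 Fenund Zone + 10h = 08:45 UTC (rolling into the next day, 9 September 2032).
1 February 2032 is a Sunday, so Sundays fall on 1, 8, 15, 22, 29; the last is February 29.
1 September 2032 is a Wednesday, so the first Sunday is September 5.
At the standard offset (UTC+08:00), 08:45 UTC + 8h = 16:45 Taran Standard Time standard time.
The standard-time date in Taran Standard Time, 9 September 2032, does not fall between 29 February and 5 September, so daylight saving is not in effect and Taran Standard Time is at UTC+08:00.
08:45 UTC + 8h = 16:45 Taran Standard Time.

16:45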